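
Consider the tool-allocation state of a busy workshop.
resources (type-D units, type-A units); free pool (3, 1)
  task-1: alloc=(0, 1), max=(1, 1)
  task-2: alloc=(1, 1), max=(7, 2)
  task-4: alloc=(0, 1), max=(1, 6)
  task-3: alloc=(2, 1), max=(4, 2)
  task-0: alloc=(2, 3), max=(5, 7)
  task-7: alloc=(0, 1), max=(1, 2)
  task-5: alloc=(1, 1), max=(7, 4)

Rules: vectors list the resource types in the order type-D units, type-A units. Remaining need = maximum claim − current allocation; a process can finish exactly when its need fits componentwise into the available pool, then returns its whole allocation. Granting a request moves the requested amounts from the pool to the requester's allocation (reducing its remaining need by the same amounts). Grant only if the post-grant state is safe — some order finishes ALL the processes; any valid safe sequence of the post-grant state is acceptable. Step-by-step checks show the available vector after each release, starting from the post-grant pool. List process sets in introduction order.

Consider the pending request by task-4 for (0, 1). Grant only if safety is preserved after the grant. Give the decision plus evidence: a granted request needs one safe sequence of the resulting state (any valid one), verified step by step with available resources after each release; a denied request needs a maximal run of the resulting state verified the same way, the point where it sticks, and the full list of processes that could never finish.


DENY — the pretend-granted state is unsafe.
Key observation: after task-1, task-7, task-3 the pool peaks at (5, 3), and each blocked process is short somewhere: task-2 on type-D units; task-4 on type-A units; task-0 on type-A units; task-5 on type-D units.
After a pretend grant, a maximal execution: task-1, task-7, task-3 — then nothing else fits. Walking it through:
  pool = (3, 0)
  run task-1 (needs (1, 0), free (3, 0)); after release of (0, 1) the pool is (3, 1)
  run task-7 (needs (1, 1), free (3, 1)); after release of (0, 1) the pool is (3, 2)
  run task-3 (needs (2, 1), free (3, 2)); after release of (2, 1) the pool is (5, 3)
  task-2 cannot run: need (6, 1) vs free (5, 3) (insufficient type-D units)
  task-4 cannot run: need (1, 4) vs free (5, 3) (insufficient type-A units)
  task-0 cannot run: need (3, 4) vs free (5, 3) (insufficient type-A units)
  task-5 cannot run: need (6, 3) vs free (5, 3) (insufficient type-D units)
Had the request been granted, task-2, task-4, task-0 and task-5 could never finish.


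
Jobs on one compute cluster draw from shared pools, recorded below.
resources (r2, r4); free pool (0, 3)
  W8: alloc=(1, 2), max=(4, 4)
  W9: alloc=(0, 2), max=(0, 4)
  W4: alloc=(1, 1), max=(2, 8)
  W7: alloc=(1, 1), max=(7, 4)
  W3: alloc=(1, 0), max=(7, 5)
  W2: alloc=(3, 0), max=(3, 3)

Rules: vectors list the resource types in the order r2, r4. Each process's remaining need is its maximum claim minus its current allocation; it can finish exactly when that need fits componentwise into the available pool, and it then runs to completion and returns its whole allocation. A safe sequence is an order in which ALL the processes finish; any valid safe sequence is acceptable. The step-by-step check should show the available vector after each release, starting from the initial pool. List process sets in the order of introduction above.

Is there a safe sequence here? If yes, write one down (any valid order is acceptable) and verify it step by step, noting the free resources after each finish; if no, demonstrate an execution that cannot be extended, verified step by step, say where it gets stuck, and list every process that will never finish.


The state is UNSAFE.
Key observation: once W9, W2, W8, W4 finish, the pool peaks at (5, 8) — and every remaining process still needs more r2 than that.
The run W9, W2, W8, W4 cannot be extended any further. Check, step by step:
  pool = (0, 3)
  W9 needs (0, 2) <= (0, 3) -> finishes; pool += (0, 2) = (0, 5)
  W2 needs (0, 3) <= (0, 5) -> finishes; pool += (3, 0) = (3, 5)
  W8 needs (3, 2) <= (3, 5) -> finishes; pool += (1, 2) = (4, 7)
  W4 needs (1, 7) <= (4, 7) -> finishes; pool += (1, 1) = (5, 8)
  W7 still needs (6, 3) but only (5, 8) is free — short on r2
  W3 still needs (6, 5) but only (5, 8) is free — short on r2
Never able to finish: W7 and W3.


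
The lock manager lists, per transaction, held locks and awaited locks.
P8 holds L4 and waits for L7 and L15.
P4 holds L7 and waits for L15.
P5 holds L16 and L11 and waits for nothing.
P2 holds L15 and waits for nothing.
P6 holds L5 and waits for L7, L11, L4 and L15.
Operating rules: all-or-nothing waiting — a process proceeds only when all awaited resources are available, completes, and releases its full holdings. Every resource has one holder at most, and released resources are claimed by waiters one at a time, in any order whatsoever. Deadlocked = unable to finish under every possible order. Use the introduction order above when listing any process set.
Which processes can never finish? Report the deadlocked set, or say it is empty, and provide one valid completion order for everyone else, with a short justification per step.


The deadlocked set is empty.
Key observation: no waiting chain loops back on itself — every chain ends at a process that waits on nothing, so everyone eventually runs.
One completion order for the rest: P2, P5, P4, P8, P6.
Walking it through:
  P2: no waits; runs immediately, freeing L15
  P5: no waits; runs immediately, freeing L16 and L11
  run P4 (all its waits — L15 — are resolved); releases L7
  run P8 (all its waits — L7 and L15 — are resolved); releases L4
  run P6 (all its waits — L7, L11, L4 and L15 — are resolved); releases L5


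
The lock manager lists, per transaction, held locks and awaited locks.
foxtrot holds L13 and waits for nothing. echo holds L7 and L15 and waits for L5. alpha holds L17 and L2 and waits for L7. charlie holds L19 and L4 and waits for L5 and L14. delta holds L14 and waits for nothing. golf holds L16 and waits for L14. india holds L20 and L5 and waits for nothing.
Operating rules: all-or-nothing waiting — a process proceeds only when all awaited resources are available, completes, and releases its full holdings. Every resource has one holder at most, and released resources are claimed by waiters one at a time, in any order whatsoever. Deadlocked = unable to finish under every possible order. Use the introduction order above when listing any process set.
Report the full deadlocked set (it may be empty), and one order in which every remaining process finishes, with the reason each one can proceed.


Nothing here is deadlocked.
Key observation: every chain of waits terminates; starting from the processes that wait on nothing, all the rest unlock in turn.
The rest can finish in the order india, echo, delta, alpha, foxtrot, charlie, golf.
Walking it through:
  india waits on nothing -> runs at once and releases L20 and L5
  run echo (all its waits — L5 — are resolved); releases L7 and L15
  delta waits on nothing -> runs at once and releases L14
  run alpha (all its waits — L7 — are resolved); releases L17 and L2
  foxtrot waits on nothing -> runs at once and releases L13
  run charlie (all its waits — L5 and L14 — are resolved); releases L19 and L4
  run golf (all its waits — L14 — are resolved); releases L16


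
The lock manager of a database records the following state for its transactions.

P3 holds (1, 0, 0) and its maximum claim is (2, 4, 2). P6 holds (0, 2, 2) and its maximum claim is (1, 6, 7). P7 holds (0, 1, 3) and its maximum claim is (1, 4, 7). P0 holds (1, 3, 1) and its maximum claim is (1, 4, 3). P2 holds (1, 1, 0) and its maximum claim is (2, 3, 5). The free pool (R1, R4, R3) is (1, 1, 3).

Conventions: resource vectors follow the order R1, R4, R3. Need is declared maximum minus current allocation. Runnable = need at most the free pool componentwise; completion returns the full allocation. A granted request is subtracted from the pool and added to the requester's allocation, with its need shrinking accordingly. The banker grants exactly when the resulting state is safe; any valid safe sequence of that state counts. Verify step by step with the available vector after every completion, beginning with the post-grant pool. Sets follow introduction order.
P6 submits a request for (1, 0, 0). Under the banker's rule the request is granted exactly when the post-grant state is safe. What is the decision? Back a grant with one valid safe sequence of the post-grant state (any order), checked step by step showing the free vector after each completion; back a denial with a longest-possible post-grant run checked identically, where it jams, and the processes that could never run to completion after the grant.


GRANT: granting preserves safety; a valid post-grant sequence is P0, P7, P3, P2, P6.
Key observation: the grant leaves (0, 1, 3) free — enough for P0, whose release restarts the cascade.
Step-by-step check of the post-grant state:
  pool = (0, 1, 3)
  run P0 (needs (0, 1, 2), free (0, 1, 3)); after release of (1, 3, 1) the pool is (1, 4, 4)
  run P7 (needs (1, 3, 4), free (1, 4, 4)); after release of (0, 1, 3) the pool is (1, 5, 7)
  run P3 (needs (1, 4, 2), free (1, 5, 7)); after release of (1, 0, 0) the pool is (2, 5, 7)
  run P2 (needs (1, 2, 5), free (2, 5, 7)); after release of (1, 1, 0) the pool is (3, 6, 7)
  run P6 (needs (0, 4, 5), free (3, 6, 7)); after release of (1, 2, 2) the pool is (4, 8, 9)


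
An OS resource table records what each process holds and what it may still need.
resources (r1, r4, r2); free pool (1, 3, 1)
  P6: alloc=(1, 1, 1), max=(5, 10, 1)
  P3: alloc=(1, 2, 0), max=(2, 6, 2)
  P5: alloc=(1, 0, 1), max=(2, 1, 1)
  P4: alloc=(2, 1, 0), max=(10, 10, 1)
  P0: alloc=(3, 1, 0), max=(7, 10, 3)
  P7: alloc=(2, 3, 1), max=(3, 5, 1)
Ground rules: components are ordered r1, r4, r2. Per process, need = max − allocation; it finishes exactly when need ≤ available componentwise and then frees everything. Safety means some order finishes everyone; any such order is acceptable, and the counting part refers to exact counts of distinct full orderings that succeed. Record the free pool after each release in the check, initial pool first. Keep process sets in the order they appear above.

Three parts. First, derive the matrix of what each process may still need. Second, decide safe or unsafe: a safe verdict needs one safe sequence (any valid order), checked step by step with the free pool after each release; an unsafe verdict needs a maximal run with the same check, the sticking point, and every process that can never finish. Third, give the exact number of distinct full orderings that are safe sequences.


(1) Outstanding need per process (order r1, r4, r2):
  P6: (4, 9, 0)
  P3: (1, 4, 2)
  P5: (1, 1, 0)
  P4: (8, 9, 1)
  P0: (4, 9, 3)
  P7: (1, 2, 0)
(2) UNSAFE.
Key observation: once P7, P3, P5 finish, the pool peaks at (5, 8, 3) — and every remaining process still needs more r4 than that.
The run P7, P3, P5 cannot be extended any further. Verifying each step:
  pool = (1, 3, 1)
  P7 needs (1, 2, 0) <= (1, 3, 1) -> finishes; pool += (2, 3, 1) = (3, 6, 2)
  P3 needs (1, 4, 2) <= (3, 6, 2) -> finishes; pool += (1, 2, 0) = (4, 8, 2)
  P5 needs (1, 1, 0) <= (4, 8, 2) -> finishes; pool += (1, 0, 1) = (5, 8, 3)
  P6 still needs (4, 9, 0) but only (5, 8, 3) is free — short on r4
  P4 still needs (8, 9, 1) but only (5, 8, 3) is free — short on r1 and r4
  P0 still needs (4, 9, 3) but only (5, 8, 3) is free — short on r4
Never able to finish: P6, P4 and P0.
(3) Exactly 0 of the possible complete orderings are safe sequences.


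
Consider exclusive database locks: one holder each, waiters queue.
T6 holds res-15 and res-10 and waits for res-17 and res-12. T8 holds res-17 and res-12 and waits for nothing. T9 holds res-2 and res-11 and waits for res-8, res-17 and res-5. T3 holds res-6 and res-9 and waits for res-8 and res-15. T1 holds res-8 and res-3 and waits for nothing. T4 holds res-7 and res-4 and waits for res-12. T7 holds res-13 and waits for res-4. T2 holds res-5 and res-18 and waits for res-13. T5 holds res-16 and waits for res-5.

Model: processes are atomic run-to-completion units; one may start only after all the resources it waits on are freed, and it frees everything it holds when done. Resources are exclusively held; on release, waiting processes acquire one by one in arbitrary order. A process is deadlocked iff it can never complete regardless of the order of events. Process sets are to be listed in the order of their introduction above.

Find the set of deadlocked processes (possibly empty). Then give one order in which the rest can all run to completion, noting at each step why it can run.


Nothing here is deadlocked.
Key observation: all waits point, directly or indirectly, at processes that can finish, so nothing is permanently blocked.
A valid finishing order for the others: T8, T6, T4, T7, T1, T2, T9, T5, T3.
Verifying each step:
  T8: no waits; runs immediately, freeing res-17 and res-12
  T6: everything it awaited (res-17 and res-12) is free; runs, freeing res-15 and res-10
  T4: everything it awaited (res-12) is free; runs, freeing res-7 and res-4
  T7: everything it awaited (res-4) is free; runs, freeing res-13
  T1: no waits; runs immediately, freeing res-8 and res-3
  T2: everything it awaited (res-13) is free; runs, freeing res-5 and res-18
  T9: everything it awaited (res-8, res-17 and res-5) is free; runs, freeing res-2 and res-11
  T5: everything it awaited (res-5) is free; runs, freeing res-16
  T3: everything it awaited (res-8 and res-15) is free; runs, freeing res-6 and res-9


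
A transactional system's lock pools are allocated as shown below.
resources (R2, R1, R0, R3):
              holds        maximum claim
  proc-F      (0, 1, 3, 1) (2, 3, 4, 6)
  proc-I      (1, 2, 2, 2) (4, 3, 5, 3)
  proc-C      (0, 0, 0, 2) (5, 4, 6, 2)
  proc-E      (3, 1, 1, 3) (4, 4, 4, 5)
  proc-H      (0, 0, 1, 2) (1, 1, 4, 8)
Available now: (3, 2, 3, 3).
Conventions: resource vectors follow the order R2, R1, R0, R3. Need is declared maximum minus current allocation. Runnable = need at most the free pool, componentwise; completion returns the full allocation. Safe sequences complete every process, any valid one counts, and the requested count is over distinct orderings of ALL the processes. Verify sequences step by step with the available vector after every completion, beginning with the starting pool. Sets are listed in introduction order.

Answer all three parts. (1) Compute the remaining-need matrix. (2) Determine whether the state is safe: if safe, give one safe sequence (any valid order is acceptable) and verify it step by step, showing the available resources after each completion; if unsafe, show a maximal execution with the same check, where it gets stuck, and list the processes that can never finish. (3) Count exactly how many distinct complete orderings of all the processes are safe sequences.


(1) Need matrix, components ordered R2, R1, R0, R3:
  proc-F: (2, 2, 1, 5)
  proc-I: (3, 1, 3, 1)
  proc-C: (5, 4, 6, 0)
  proc-E: (1, 3, 3, 2)
  proc-H: (1, 1, 3, 6)
(2) SAFE — a valid safe sequence is proc-I, proc-E, proc-H, proc-C, proc-F.
Key observation: at proc-I the run first touches a limit — (3, 1, 3, 1) against (3, 2, 3, 3), exact on a resource it actually requests.
Verifying each step:
  pool = (3, 2, 3, 3)
  proc-I needs (3, 1, 3, 1) <= (3, 2, 3, 3) -> finishes; pool += (1, 2, 2, 2) = (4, 4, 5, 5)
  proc-E needs (1, 3, 3, 2) <= (4, 4, 5, 5) -> finishes; pool += (3, 1, 1, 3) = (7, 5, 6, 8)
  proc-H needs (1, 1, 3, 6) <= (7, 5, 6, 8) -> finishes; pool += (0, 0, 1, 2) = (7, 5, 7, 10)
  proc-C needs (5, 4, 6, 0) <= (7, 5, 7, 10) -> finishes; pool += (0, 0, 0, 2) = (7, 5, 7, 12)
  proc-F needs (2, 2, 1, 5) <= (7, 5, 7, 12) -> finishes; pool += (0, 1, 3, 1) = (7, 6, 10, 13)
(3) The exact count: 9 of the possible complete orderings are safe sequences.


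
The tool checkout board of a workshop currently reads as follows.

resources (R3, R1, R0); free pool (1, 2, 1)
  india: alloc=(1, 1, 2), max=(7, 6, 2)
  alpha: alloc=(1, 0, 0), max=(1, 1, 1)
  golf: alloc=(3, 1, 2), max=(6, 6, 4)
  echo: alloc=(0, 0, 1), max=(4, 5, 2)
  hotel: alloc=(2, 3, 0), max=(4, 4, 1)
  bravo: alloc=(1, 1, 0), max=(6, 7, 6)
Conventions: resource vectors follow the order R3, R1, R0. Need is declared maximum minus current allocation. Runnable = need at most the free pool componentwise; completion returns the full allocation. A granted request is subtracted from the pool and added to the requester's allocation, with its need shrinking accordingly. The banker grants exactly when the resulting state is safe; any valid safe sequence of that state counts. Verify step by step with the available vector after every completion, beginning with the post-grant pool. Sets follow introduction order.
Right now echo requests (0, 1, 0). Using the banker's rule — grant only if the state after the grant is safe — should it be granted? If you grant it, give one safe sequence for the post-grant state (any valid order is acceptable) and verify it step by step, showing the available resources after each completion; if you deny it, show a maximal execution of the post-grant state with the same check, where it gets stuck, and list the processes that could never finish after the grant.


GRANT. The post-grant state is safe; one safe sequence: alpha, hotel, echo, golf, india, bravo.
Key observation: granting shrinks the pool to (1, 1, 1), yet alpha still fits and the chain goes through.
Verifying the post-grant state step by step:
  pool = (1, 1, 1)
  alpha needs (0, 1, 1) <= (1, 1, 1) -> finishes; pool += (1, 0, 0) = (2, 1, 1)
  hotel needs (2, 1, 1) <= (2, 1, 1) -> finishes; pool += (2, 3, 0) = (4, 4, 1)
  echo needs (4, 4, 1) <= (4, 4, 1) -> finishes; pool += (0, 1, 1) = (4, 5, 2)
  golf needs (3, 5, 2) <= (4, 5, 2) -> finishes; pool += (3, 1, 2) = (7, 6, 4)
  india needs (6, 5, 0) <= (7, 6, 4) -> finishes; pool += (1, 1, 2) = (8, 7, 6)
  bravo needs (5, 6, 6) <= (8, 7, 6) -> finishes; pool += (1, 1, 0) = (9, 8, 6)


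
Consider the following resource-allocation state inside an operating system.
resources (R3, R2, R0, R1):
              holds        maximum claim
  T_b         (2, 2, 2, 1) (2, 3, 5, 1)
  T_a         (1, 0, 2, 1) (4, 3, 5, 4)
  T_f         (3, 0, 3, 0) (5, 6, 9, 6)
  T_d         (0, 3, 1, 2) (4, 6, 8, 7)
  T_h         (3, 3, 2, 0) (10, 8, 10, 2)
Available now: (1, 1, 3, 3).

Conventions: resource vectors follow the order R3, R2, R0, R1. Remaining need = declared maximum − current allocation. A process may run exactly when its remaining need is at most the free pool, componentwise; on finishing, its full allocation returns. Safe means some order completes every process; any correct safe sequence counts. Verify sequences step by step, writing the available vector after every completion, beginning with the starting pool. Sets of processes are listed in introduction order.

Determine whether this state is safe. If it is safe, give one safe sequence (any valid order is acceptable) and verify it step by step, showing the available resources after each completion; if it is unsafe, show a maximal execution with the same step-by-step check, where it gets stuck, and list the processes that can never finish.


SAFE — a valid safe sequence is T_b, T_a, T_d, T_f, T_h.
Key observation: reading the order forward, T_b is the first process whose need (0, 1, 3, 0) meets the free pool (1, 1, 3, 3) exactly on a resource it requests.
Step-by-step check:
  pool = (1, 1, 3, 3)
  run T_b (needs (0, 1, 3, 0), free (1, 1, 3, 3)); after release of (2, 2, 2, 1) the pool is (3, 3, 5, 4)
  run T_a (needs (3, 3, 3, 3), free (3, 3, 5, 4)); after release of (1, 0, 2, 1) the pool is (4, 3, 7, 5)
  run T_d (needs (4, 3, 7, 5), free (4, 3, 7, 5)); after release of (0, 3, 1, 2) the pool is (4, 6, 8, 7)
  run T_f (needs (2, 6, 6, 6), free (4, 6, 8, 7)); after release of (3, 0, 3, 0) the pool is (7, 6, 11, 7)
  run T_h (needs (7, 5, 8, 2), free (7, 6, 11, 7)); after release of (3, 3, 2, 0) the pool is (10, 9, 13, 7)


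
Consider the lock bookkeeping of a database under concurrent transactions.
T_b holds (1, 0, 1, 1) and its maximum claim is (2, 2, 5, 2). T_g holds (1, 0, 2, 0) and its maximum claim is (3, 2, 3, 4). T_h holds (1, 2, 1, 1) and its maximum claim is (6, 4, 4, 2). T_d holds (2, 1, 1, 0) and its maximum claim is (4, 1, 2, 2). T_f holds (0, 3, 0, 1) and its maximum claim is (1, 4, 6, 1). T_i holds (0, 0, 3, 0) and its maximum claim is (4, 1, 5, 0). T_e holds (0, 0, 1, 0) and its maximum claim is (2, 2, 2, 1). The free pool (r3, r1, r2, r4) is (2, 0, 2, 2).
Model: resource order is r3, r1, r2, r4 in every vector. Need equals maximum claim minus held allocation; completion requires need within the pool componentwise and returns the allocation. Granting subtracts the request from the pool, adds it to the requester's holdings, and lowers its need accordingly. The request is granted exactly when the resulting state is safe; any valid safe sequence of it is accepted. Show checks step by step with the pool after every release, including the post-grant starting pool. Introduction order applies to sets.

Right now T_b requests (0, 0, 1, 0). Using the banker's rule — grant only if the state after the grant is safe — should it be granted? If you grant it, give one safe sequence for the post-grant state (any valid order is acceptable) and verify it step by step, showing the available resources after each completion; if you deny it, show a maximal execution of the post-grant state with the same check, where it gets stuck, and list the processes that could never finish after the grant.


DENY: after the grant no complete ordering would exist.
Key observation: after T_d, T_i the pool peaks at (4, 1, 5, 2), and each blocked process is short somewhere: T_b on r1; T_g on r1, r4; T_h on r3, r1; T_f on r2; T_e on r1.
After a pretend grant, a maximal execution: T_d, T_i — then nothing else fits. Walking it through:
  pool = (2, 0, 1, 2)
  T_d: need (2, 0, 1, 2) fits (2, 0, 1, 2); releases (2, 1, 1, 0), pool now (4, 1, 2, 2)
  T_i: need (4, 1, 2, 0) fits (4, 1, 2, 2); releases (0, 0, 3, 0), pool now (4, 1, 5, 2)
  T_b still needs (1, 2, 3, 1) but only (4, 1, 5, 2) is free — short on r1
  T_g still needs (2, 2, 1, 4) but only (4, 1, 5, 2) is free — short on r1 and r4
  T_h still needs (5, 2, 3, 1) but only (4, 1, 5, 2) is free — short on r3 and r1
  T_f still needs (1, 1, 6, 0) but only (4, 1, 5, 2) is free — short on r2
  T_e still needs (2, 2, 1, 1) but only (4, 1, 5, 2) is free — short on r1
Processes that could never finish after the grant: T_b, T_g, T_h, T_f and T_e.


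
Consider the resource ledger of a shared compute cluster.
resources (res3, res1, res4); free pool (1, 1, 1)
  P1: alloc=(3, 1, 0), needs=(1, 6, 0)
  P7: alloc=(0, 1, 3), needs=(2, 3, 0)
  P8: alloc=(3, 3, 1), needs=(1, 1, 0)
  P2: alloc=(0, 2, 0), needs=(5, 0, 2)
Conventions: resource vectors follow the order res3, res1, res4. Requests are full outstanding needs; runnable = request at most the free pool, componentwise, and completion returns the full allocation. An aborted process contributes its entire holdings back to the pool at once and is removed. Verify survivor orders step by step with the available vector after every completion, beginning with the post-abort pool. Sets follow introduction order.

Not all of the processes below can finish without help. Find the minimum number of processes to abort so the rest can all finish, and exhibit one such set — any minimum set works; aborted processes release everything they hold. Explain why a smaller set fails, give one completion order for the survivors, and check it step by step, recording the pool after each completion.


The answer: abort P2.
Key observation: aborting P2 returns (0, 2, 0), and P1 — hopeless before — runs at step 3 with the returned capacity in the pool.
No smaller set exists: with zero aborts the deadlock remains.
One survivor order: P8, P7, P1. Check, step by step (post-abort pool first):
  pool = (1, 3, 1)
  P8 needs (1, 1, 0) <= (1, 3, 1) -> finishes; pool += (3, 3, 1) = (4, 6, 2)
  P7 needs (2, 3, 0) <= (4, 6, 2) -> finishes; pool += (0, 1, 3) = (4, 7, 5)
  P1 needs (1, 6, 0) <= (4, 7, 5) -> finishes; pool += (3, 1, 0) = (7, 8, 5)


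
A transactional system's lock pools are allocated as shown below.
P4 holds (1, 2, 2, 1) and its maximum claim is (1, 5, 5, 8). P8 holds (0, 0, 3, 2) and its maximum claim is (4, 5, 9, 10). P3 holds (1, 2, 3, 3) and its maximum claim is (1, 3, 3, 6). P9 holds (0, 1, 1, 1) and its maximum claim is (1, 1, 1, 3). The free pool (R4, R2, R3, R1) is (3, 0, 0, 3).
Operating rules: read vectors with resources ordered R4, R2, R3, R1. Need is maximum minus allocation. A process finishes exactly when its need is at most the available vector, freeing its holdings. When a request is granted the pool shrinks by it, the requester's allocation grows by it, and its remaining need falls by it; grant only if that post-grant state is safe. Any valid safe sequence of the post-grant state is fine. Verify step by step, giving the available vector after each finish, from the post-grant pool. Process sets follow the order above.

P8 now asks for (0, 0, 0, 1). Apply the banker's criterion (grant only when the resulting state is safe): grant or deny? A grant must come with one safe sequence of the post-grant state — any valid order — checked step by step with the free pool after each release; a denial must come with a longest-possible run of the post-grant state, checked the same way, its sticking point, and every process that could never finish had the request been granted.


DENY — the pretend-granted state is unsafe.
Key observation: the wall is R1: completing P9, P3 brings the pool only to (4, 3, 4, 6), and all the rest need more.
After a pretend grant, a maximal execution: P9, P3 — then nothing else fits. Check, step by step:
  pool = (3, 0, 0, 2)
  P9 needs (1, 0, 0, 2) <= (3, 0, 0, 2) -> finishes; pool += (0, 1, 1, 1) = (3, 1, 1, 3)
  P3 needs (0, 1, 0, 3) <= (3, 1, 1, 3) -> finishes; pool += (1, 2, 3, 3) = (4, 3, 4, 6)
  blocked: P4 wants (0, 3, 3, 7), pool (4, 3, 4, 6) — not enough R1
  blocked: P8 wants (4, 5, 6, 7), pool (4, 3, 4, 6) — not enough R2, R3 and R1
Post-grant, the permanently blocked set is P4 and P8.


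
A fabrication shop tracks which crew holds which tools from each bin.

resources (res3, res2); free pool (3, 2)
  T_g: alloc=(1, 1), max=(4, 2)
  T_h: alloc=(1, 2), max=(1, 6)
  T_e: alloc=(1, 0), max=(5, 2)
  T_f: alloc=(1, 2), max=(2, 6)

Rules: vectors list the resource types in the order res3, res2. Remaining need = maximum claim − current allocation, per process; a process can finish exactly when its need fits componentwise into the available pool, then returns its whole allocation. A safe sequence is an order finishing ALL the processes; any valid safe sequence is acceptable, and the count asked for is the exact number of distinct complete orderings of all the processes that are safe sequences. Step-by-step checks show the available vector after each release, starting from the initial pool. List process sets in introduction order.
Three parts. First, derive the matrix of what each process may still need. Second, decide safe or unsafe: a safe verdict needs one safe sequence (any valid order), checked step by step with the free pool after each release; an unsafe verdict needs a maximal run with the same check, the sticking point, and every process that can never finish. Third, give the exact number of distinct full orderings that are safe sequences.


(1) Remaining need (order res3, res2):
  T_g: (3, 1)
  T_h: (0, 4)
  T_e: (4, 2)
  T_f: (1, 4)
(2) UNSAFE — no complete ordering exists.
Key observation: no order helps: past T_g, T_e, the free pool tops out at (5, 3), below what each blocked process needs in res2.
Going as far as possible: T_g, T_e; after that, nothing fits. Verifying each step:
  pool = (3, 2)
  T_g: need (3, 1) fits (3, 2); releases (1, 1), pool now (4, 3)
  T_e: need (4, 2) fits (4, 3); releases (1, 0), pool now (5, 3)
  T_h still needs (0, 4) but only (5, 3) is free — short on res2
  T_f still needs (1, 4) but only (5, 3) is free — short on res2
Never able to finish: T_h and T_f.
(3) Precisely 0 of the possible complete orderings are safe sequences.


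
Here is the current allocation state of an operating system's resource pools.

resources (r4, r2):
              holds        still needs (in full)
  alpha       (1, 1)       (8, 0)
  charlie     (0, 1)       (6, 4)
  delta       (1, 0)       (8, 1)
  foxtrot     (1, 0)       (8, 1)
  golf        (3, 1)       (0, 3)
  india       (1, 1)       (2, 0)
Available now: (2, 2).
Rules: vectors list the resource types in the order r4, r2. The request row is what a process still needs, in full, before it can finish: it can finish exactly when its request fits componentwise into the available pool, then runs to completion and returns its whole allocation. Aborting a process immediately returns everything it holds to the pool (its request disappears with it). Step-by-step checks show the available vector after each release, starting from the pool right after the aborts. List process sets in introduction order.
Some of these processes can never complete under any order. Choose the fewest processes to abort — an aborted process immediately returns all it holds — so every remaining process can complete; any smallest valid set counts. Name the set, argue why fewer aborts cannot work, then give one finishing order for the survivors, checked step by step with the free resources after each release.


Minimum abort set: alpha and delta.
Key observation: no ordering could ever have run foxtrot before the abort of alpha and delta; with (2, 1) back in the pool it fits at step 3.
Minimality, checking each single-abort alternative: alpha alone leaves delta blocked (short on r4); charlie alone leaves alpha blocked (short on r4); delta alone leaves alpha blocked (short on r4); foxtrot alone leaves alpha blocked (short on r4); golf alone leaves alpha blocked (short on r4); india alone leaves alpha blocked (short on r4).
One survivor order: india, golf, foxtrot, charlie. Step-by-step check (post-abort pool first):
  pool = (4, 3)
  run india (needs (2, 0), free (4, 3)); after release of (1, 1) the pool is (5, 4)
  run golf (needs (0, 3), free (5, 4)); after release of (3, 1) the pool is (8, 5)
  run foxtrot (needs (8, 1), free (8, 5)); after release of (1, 0) the pool is (9, 5)
  run charlie (needs (6, 4), free (9, 5)); after release of (0, 1) the pool is (9, 6)


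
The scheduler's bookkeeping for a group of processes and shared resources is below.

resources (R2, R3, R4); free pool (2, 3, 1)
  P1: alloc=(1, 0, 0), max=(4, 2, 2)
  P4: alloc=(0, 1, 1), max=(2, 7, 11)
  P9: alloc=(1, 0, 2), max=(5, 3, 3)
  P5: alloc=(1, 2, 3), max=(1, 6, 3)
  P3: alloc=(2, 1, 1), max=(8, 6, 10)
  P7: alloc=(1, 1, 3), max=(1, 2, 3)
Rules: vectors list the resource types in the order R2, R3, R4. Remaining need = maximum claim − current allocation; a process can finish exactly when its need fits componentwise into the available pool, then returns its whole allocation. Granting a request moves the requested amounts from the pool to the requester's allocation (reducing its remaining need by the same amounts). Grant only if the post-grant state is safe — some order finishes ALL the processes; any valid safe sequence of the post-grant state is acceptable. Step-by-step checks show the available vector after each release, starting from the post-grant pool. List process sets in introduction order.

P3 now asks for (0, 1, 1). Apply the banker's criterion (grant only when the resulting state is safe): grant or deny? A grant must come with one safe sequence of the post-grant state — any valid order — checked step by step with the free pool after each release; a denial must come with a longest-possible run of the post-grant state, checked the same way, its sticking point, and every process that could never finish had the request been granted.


DENY: after the grant no complete ordering would exist.
Key observation: after P7, P1, P9 complete, (5, 3, 5) is the best the pool ever gets, yet each leftover process wants more R3.
Pretend the grant happened; the run P7, P1, P9 goes as far as possible. Step-by-step check:
  pool = (2, 2, 0)
  P7 needs (0, 1, 0) <= (2, 2, 0) -> finishes; pool += (1, 1, 3) = (3, 3, 3)
  P1 needs (3, 2, 2) <= (3, 3, 3) -> finishes; pool += (1, 0, 0) = (4, 3, 3)
  P9 needs (4, 3, 1) <= (4, 3, 3) -> finishes; pool += (1, 0, 2) = (5, 3, 5)
  blocked: P4 wants (2, 6, 10), pool (5, 3, 5) — not enough R3 and R4
  blocked: P5 wants (0, 4, 0), pool (5, 3, 5) — not enough R3
  blocked: P3 wants (6, 4, 8), pool (5, 3, 5) — not enough R2, R3 and R4
Post-grant, the permanently blocked set is P4, P5 and P3.


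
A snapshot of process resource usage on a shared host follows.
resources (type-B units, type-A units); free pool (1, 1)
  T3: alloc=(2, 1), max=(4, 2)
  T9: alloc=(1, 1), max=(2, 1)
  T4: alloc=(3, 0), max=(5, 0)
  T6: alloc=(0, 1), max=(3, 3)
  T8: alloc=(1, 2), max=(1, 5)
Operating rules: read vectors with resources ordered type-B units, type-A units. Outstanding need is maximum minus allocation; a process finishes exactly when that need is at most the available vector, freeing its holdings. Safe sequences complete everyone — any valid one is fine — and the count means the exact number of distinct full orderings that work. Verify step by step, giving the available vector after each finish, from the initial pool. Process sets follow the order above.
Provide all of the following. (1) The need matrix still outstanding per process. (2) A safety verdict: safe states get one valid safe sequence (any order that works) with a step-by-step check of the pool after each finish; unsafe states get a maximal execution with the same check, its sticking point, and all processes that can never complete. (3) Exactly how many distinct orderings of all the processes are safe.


(1) Remaining need (order type-B units, type-A units):
  T3: (2, 1)
  T9: (1, 0)
  T4: (2, 0)
  T6: (3, 2)
  T8: (0, 3)
(2) The state is SAFE; one workable sequence: T9, T3, T4, T6, T8.
Key observation: at T9 the run first touches a limit — (1, 0) against (1, 1), exact on a resource it actually requests.
Verifying each step:
  pool = (1, 1)
  T9 needs (1, 0) <= (1, 1) -> finishes; pool += (1, 1) = (2, 2)
  T3 needs (2, 1) <= (2, 2) -> finishes; pool += (2, 1) = (4, 3)
  T4 needs (2, 0) <= (4, 3) -> finishes; pool += (3, 0) = (7, 3)
  T6 needs (3, 2) <= (7, 3) -> finishes; pool += (0, 1) = (7, 4)
  T8 needs (0, 3) <= (7, 4) -> finishes; pool += (1, 2) = (8, 6)
(3) The exact count: 10 of the possible complete orderings are safe sequences.


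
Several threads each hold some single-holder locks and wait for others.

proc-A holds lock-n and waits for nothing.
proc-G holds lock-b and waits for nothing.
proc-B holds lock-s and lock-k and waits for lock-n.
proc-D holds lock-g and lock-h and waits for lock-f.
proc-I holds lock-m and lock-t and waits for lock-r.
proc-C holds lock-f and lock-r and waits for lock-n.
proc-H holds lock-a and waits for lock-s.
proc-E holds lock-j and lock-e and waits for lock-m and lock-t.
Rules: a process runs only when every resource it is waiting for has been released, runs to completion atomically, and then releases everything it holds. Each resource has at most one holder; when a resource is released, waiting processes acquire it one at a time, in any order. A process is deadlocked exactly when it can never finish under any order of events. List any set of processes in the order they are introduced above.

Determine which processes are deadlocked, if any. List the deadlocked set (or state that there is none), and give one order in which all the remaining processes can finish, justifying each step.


The deadlocked set is empty.
Key observation: there is no circular wait here — follow any chain and it reaches a process that is free to run now.
One completion order for the rest: proc-A, proc-C, proc-D, proc-I, proc-E, proc-B, proc-G, proc-H.
Check, step by step:
  run proc-A (it waits on nothing); releases lock-n
  proc-C: everything it awaited (lock-n) is free; runs, freeing lock-f and lock-r
  proc-D: everything it awaited (lock-f) is free; runs, freeing lock-g and lock-h
  proc-I: everything it awaited (lock-r) is free; runs, freeing lock-m and lock-t
  proc-E: everything it awaited (lock-m and lock-t) is free; runs, freeing lock-j and lock-e
  proc-B: everything it awaited (lock-n) is free; runs, freeing lock-s and lock-k
  run proc-G (it waits on nothing); releases lock-b
  proc-H: everything it awaited (lock-s) is free; runs, freeing lock-a


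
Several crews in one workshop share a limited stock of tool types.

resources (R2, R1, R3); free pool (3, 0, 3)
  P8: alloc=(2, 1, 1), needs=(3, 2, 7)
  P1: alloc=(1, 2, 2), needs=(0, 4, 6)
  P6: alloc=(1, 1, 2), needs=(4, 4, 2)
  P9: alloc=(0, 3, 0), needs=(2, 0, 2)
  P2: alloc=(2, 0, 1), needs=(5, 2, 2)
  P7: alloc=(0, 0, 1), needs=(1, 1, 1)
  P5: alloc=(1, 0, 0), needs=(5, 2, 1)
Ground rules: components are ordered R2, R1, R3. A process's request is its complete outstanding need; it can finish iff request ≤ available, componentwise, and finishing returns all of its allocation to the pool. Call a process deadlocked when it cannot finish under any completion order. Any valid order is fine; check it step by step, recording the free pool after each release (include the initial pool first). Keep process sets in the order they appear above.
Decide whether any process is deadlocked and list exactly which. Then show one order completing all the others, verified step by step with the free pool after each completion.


Deadlocked set: P8, P1, P6, P2 and P5.
Key observation: after P9, P7 the pool peaks at (3, 3, 4), and each blocked process is short somewhere: P8 on R3; P1 on R1, R3; P6 on R2, R1; P2 on R2; P5 on R2.
The rest can finish in the order P9, P7. Step-by-step check:
  pool = (3, 0, 3)
  run P9 (needs (2, 0, 2), free (3, 0, 3)); after release of (0, 3, 0) the pool is (3, 3, 3)
  run P7 (needs (1, 1, 1), free (3, 3, 3)); after release of (0, 0, 1) the pool is (3, 3, 4)
The blocked processes can never fit:
  blocked: P8 wants (3, 2, 7), pool (3, 3, 4) — not enough R3
  blocked: P1 wants (0, 4, 6), pool (3, 3, 4) — not enough R1 and R3
  blocked: P6 wants (4, 4, 2), pool (3, 3, 4) — not enough R2 and R1
  blocked: P2 wants (5, 2, 2), pool (3, 3, 4) — not enough R2
  blocked: P5 wants (5, 2, 1), pool (3, 3, 4) — not enough R2


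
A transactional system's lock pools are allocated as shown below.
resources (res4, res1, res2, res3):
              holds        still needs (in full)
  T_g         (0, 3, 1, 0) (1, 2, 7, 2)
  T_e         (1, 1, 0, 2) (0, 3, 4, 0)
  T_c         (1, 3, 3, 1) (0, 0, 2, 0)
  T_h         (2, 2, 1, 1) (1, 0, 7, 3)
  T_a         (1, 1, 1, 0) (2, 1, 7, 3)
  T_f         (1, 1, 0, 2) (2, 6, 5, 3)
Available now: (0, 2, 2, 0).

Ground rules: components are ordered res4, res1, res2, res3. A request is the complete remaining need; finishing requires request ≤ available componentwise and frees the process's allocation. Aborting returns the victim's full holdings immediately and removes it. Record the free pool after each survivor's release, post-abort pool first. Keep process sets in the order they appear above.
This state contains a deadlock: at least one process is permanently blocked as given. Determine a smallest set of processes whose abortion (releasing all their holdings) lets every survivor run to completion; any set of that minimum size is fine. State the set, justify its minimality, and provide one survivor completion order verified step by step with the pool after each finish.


Minimum abort set: T_h and T_a.
Key observation: the deadlocked T_g becomes finishable only because T_h and T_a released (3, 3, 2, 1); it completes at step 4 below.
Why nothing smaller works — every single abort fails: T_g alone leaves T_h blocked (short on res2); T_e alone leaves T_g blocked (short on res2); T_c alone leaves T_g blocked (short on res2); T_h alone leaves T_g blocked (short on res2); T_a alone leaves T_g blocked (short on res2); T_f alone leaves T_g blocked (short on res2).
The survivors complete as T_e, T_c, T_f, T_g. Check, step by step (starting from the post-abort pool):
  pool = (3, 5, 4, 1)
  T_e needs (0, 3, 4, 0) <= (3, 5, 4, 1) -> finishes; pool += (1, 1, 0, 2) = (4, 6, 4, 3)
  T_c needs (0, 0, 2, 0) <= (4, 6, 4, 3) -> finishes; pool += (1, 3, 3, 1) = (5, 9, 7, 4)
  T_f needs (2, 6, 5, 3) <= (5, 9, 7, 4) -> finishes; pool += (1, 1, 0, 2) = (6, 10, 7, 6)
  T_g needs (1, 2, 7, 2) <= (6, 10, 7, 6) -> finishes; pool += (0, 3, 1, 0) = (6, 13, 8, 6)
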